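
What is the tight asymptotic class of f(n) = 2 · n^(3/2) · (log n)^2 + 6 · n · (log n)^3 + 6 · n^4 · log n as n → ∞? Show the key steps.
f(n) ∈ Θ(n^4 · log n)

Compare the terms by growth order. For large n, n^a · (log n)^b dominates n^a' · (log n)^b' iff a > a', or (a = a' and b > b'). Ranking the 3 terms shows the dominant one is 6 · n^4 · log n. Hence f(n) ∈ Θ(n^4 · log n).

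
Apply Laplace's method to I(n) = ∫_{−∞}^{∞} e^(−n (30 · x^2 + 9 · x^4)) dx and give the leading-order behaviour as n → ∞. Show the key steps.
I(n) ~ sqrt(π/(30n))

φ(x) = 30 · x^2 + 9 · x^4 has its unique global minimum at x* = 0 (since φ'(x) = 60x + 36x^3 = 0 only at x = 0 for real x with both coefficients positive, and φ → ∞ as |x| → ∞). At x* = 0, φ(0) = 0 and φ''(0) = 60. Laplace's method then gives
  I(n) ~ sqrt(2π / (n · φ''(0))) · e^(−n φ(0)) = sqrt(2π / (60n)) = sqrt(π/(30n)).
The 9 · x^4 term contributes only at subleading order (an O(1/n) relative correction).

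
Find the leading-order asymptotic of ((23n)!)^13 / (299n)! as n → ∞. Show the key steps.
((23n)!)^13/(299n)! ~ ((2π·23n)^(12/2) / sqrt(13)) · 13^(−13·23n)  →  0

Write N = 23n. Stirling: N! ~ sqrt(2π N)(N/e)^N and (13N)! ~ sqrt(2π·13N)·(13N/e)^(13N).
  (N!)^13/(13N)! ~ (2π N)^(13/2) (N/e)^(13N) / [sqrt(2π·13N) (13N/e)^(13N)]
     = (2π N)^(13/2) / sqrt(2π·13N) · (N/(13N))^(13N)
     = (2π N)^((13−1)/2) / sqrt(13) · 13^(−13N).
Since 13^13 > 1, the factor 13^(−13N) decays exponentially, so the ratio → 0. Substituting N = 23n gives the stated form.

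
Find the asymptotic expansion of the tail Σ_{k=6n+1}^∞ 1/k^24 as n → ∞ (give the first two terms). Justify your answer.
Σ_{k>6n} 1/k^24 = 1/(23 · (6n)^23) − 1/(2 · (6n)^24) + O(1/(6n)^25)

Compare to the integral: ∫_{6n}^∞ x^(−24) dx = [−x^(−23)/23]_{6n}^∞ = 1/((24−1)·(6n)^23). The Euler-Maclaurin correction adds −f(6n)/2 = −1/(2·(6n)^24). Euler-Maclaurin then gives
  Σ_{k>6n} 1/k^24 = ∫_{6n}^∞ dx/x^24 − 1/(2·(6n)^24) + O(1/(6n)^25).
(Equivalently this is ζ(24) − Σ_{k≤6n} 1/k^24.)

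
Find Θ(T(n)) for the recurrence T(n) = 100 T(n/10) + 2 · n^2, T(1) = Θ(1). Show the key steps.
T(n) = Θ(n^2 log n)

log_10 100 = 2, and f(n) = 2 · n^2 = Θ(n^(log_10 100)). This is Case 2 of the master theorem: T(n) = Θ(f(n) · log n) = Θ(n^2 log n).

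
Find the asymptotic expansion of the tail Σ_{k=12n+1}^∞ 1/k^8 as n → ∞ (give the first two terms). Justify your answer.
Σ_{k>12n} 1/k^8 = 1/(7 · (12n)^7) − 1/(2 · (12n)^8) + O(1/(12n)^9)

Compare to the integral: ∫_{12n}^∞ x^(−8) dx = [−x^(−7)/7]_{12n}^∞ = 1/((8−1)·(12n)^7). The Euler-Maclaurin correction adds −f(12n)/2 = −1/(2·(12n)^8). Euler-Maclaurin then gives
  Σ_{k>12n} 1/k^8 = ∫_{12n}^∞ dx/x^8 − 1/(2·(12n)^8) + O(1/(12n)^9).
(Equivalently this is ζ(8) − Σ_{k≤12n} 1/k^8.)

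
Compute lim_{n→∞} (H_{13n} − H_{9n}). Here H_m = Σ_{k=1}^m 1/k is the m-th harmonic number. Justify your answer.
lim = ln(13/9)

Euler-Maclaurin gives H_m = ln m + γ + 1/(2m) + O(1/m^2). The γ and O(1/m) terms cancel in the difference:
  H_{13n} − H_{9n} = ln(13n) − ln(9n) + O(1/n) = ln(13/9) + O(1/n).
Hence the limit is ln(13/9).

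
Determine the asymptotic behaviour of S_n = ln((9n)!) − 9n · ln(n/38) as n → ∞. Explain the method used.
S_n ~ 9n · (ln 342 − 1) + O(ln n)

Stirling: ln((9n)!) = 9n ln(9n) − 9n + O(ln n).
  S_n = 9n ln(9n) − 9n − 9n ln(n/38) + O(ln n)
      = 9n ln(9n) − 9n ln n + 9n ln 38 − 9n + O(ln n)
      = 9n ln 9 + 9n ln 38 − 9n + O(ln n)
      = 9n (ln 342 − 1) + O(ln n).
Numerically ln(342) − 1 ≈ 4.8348.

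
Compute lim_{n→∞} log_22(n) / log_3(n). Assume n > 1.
lim = ln(3) / ln(22) = log_22(3)

Change of base: log_22(n) = ln n / ln 22 and log_3(n) = ln n / ln 3. The ratio is (ln n / ln 22) · (ln 3 / ln n) = ln 3 / ln 22, a constant independent of n. So the limit is ln 3 / ln 22 = log_22(3).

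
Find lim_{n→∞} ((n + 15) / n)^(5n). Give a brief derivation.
lim = e^75

Rewrite as (1 + 15/n)^(5n). By the standard limit (1 + x/n)^n → e^x, we have (1 + 15/n)^n → e^15, and raising to the 5th power gives e^75.
More precisely, ln[(1 + 15/n)^(5n)] = 5n · ln(1 + 15/n) = 5n · (15/n + O(1/n^2)) = 75 + O(1/n) → 75.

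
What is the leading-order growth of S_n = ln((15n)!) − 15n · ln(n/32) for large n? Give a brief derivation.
S_n ~ 15n · (ln 480 − 1) + O(ln n)

Stirling: ln((15n)!) = 15n ln(15n) − 15n + O(ln n).
  S_n = 15n ln(15n) − 15n − 15n ln(n/32) + O(ln n)
      = 15n ln(15n) − 15n ln n + 15n ln 32 − 15n + O(ln n)
      = 15n ln 15 + 15n ln 32 − 15n + O(ln n)
      = 15n (ln 480 − 1) + O(ln n).
Numerically ln(480) − 1 ≈ 5.1738.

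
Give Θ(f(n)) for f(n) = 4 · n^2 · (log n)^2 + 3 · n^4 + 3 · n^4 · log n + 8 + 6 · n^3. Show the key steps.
f(n) ∈ Θ(n^4 · log n)

Compare the terms by growth order. For large n, n^a · (log n)^b dominates n^a' · (log n)^b' iff a > a', or (a = a' and b > b'). Ranking the 5 terms shows the dominant one is 3 · n^4 · log n. Hence f(n) ∈ Θ(n^4 · log n).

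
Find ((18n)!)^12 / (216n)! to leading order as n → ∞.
((18n)!)^12/(216n)! ~ ((2π·18n)^(11/2) / sqrt(12)) · 12^(−12·18n)  →  0

Write N = 18n. Stirling: N! ~ sqrt(2π N)(N/e)^N and (12N)! ~ sqrt(2π·12N)·(12N/e)^(12N).
  (N!)^12/(12N)! ~ (2π N)^(12/2) (N/e)^(12N) / [sqrt(2π·12N) (12N/e)^(12N)]
     = (2π N)^(12/2) / sqrt(2π·12N) · (N/(12N))^(12N)
     = (2π N)^((12−1)/2) / sqrt(12) · 12^(−12N).
Since 12^12 > 1, the factor 12^(−12N) decays exponentially, so the ratio → 0. Substituting N = 18n gives the stated form.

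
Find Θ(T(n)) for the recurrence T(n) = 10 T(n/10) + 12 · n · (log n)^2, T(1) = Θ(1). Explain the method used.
T(n) = Θ(n · (log n)^3)

Here log_10 10 = 1 and f(n) = 12 · n · (log n)^2 = Θ(n^(log_10 10) · (log n)^2). This is the extended Case 2 of the master theorem (f matches the critical exponent up to log factors), giving T(n) = Θ(n^(log_10 10) · (log n)^(2+1)) = Θ(n · (log n)^3).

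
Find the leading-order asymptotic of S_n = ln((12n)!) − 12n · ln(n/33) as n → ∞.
S_n ~ 12n · (ln 396 − 1) + O(ln n)

Stirling: ln((12n)!) = 12n ln(12n) − 12n + O(ln n).
  S_n = 12n ln(12n) − 12n − 12n ln(n/33) + O(ln n)
      = 12n ln(12n) − 12n ln n + 12n ln 33 − 12n + O(ln n)
      = 12n ln 12 + 12n ln 33 − 12n + O(ln n)
      = 12n (ln 396 − 1) + O(ln n).
Numerically ln(396) − 1 ≈ 4.9814.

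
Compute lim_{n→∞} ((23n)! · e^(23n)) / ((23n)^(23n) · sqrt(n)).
lim = sqrt(2π·23)

Stirling: (23n)! ~ sqrt(2π·23n) · (23n/e)^(23n). Hence
  (23n)! · e^(23n) / (23n)^(23n) ~ sqrt(2π·23n).
Dividing by sqrt(n): sqrt(2π·23n) / sqrt(n) = sqrt(2π·23) · n^((1−1)/2), so the limit is sqrt(2π·23).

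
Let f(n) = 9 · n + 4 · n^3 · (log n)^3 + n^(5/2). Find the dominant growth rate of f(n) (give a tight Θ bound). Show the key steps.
f(n) ∈ Θ(n^3 · (log n)^3)

Compare the terms by growth order. For large n, n^a · (log n)^b dominates n^a' · (log n)^b' iff a > a', or (a = a' and b > b'). Ranking the 3 terms shows the dominant one is 4 · n^3 · (log n)^3. Hence f(n) ∈ Θ(n^3 · (log n)^3).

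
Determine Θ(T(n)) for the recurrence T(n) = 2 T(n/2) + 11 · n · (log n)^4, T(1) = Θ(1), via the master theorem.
T(n) = Θ(n · (log n)^5)

Here log_2 2 = 1 and f(n) = 11 · n · (log n)^4 = Θ(n^(log_2 2) · (log n)^4). This is the extended Case 2 of the master theorem (f matches the critical exponent up to log factors), giving T(n) = Θ(n^(log_2 2) · (log n)^(4+1)) = Θ(n · (log n)^5).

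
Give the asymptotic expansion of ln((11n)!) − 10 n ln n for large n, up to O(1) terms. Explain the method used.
ln((11n)!) − 10 n ln n = n ln n + 11(ln 11 − 1) n + (1/2) ln(2π·11n) + O(1/n)

Stirling: ln((11n)!) = 11n ln(11n) − 11n + (1/2) ln(2π·11n) + O(1/n).
Expand 11n ln(11n) = 11n (ln n + ln 11) = 11n ln n + 11n ln 11.
Subtract 10n ln n: leading term is (11 − 10) n ln n = n ln n. The next term is 11n ln 11 − 11n = 11(ln 11 − 1) n. Then the (1/2) ln(2π·11n) correction.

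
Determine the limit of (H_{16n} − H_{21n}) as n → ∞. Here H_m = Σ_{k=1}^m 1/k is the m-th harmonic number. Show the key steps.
lim = ln(16/21)

Euler-Maclaurin gives H_m = ln m + γ + 1/(2m) + O(1/m^2). The γ and O(1/m) terms cancel in the difference:
  H_{16n} − H_{21n} = ln(16n) − ln(21n) + O(1/n) = ln(16/21) + O(1/n).
Hence the limit is ln(16/21).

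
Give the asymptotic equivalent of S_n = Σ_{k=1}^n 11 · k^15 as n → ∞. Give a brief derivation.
S_n ~ 11 · n^16 / 16

By integral comparison (Euler-Maclaurin), Σ_{k=1}^n 11 · k^15 = 11 · ∫_0^n x^15 dx + O(n^15) = 11 · n^16/16 + O(n^15). (Equivalently, Faulhaber's formula gives the same leading term.)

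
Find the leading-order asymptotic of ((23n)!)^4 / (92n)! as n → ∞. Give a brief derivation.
((23n)!)^4/(92n)! ~ ((2π·23n)^(3/2) / 2) · 4^(−4·23n)  →  0

Write N = 23n. Stirling: N! ~ sqrt(2π N)(N/e)^N and (4N)! ~ sqrt(2π·4N)·(4N/e)^(4N).
  (N!)^4/(4N)! ~ (2π N)^(4/2) (N/e)^(4N) / [sqrt(2π·4N) (4N/e)^(4N)]
     = (2π N)^(4/2) / sqrt(2π·4N) · (N/(4N))^(4N)
     = (2π N)^((4−1)/2) / 2 · 4^(−4N).
Since 4^4 > 1, the factor 4^(−4N) decays exponentially, so the ratio → 0. Substituting N = 23n gives the stated form.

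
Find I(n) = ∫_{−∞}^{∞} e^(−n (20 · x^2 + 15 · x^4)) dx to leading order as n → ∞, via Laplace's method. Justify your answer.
I(n) ~ sqrt(π/(20n))

φ(x) = 20 · x^2 + 15 · x^4 has its unique global minimum at x* = 0 (since φ'(x) = 40x + 60x^3 = 0 only at x = 0 for real x with both coefficients positive, and φ → ∞ as |x| → ∞). At x* = 0, φ(0) = 0 and φ''(0) = 40. Laplace's method then gives
  I(n) ~ sqrt(2π / (n · φ''(0))) · e^(−n φ(0)) = sqrt(2π / (40n)) = sqrt(π/(20n)).
The 15 · x^4 term contributes only at subleading order (an O(1/n) relative correction).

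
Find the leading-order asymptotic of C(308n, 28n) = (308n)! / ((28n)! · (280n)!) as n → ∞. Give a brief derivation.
C(308n, 28n) ~ (285311670611/10000000000)^(28n) · sqrt(11/(20π·28n))

Write N = 28n. Apply Stirling to each factorial:
  (11N)! ~ sqrt(2π·11N) · (11N/e)^(11N),
  N! ~ sqrt(2π N) · (N/e)^N,
  (10N)! ~ sqrt(2π·10N) · (10N/e)^(10N).
The exponential factors combine to (11N)^(11N) / (N^N · (10N)^(10N)) = 11^(11N)/10^(10N) = (11^11/10^10)^N = (285311670611/10000000000)^N.
The square-root prefactors combine to sqrt(2π·11N) / (sqrt(2π N)·sqrt(2π·10N)) = sqrt(11 / (2π·10·N)) = sqrt(11/(20π·28n)).
Substituting N = 28n: C(308n, 28n) ~ (285311670611/10000000000)^(28n) · sqrt(11/(20π·28n)).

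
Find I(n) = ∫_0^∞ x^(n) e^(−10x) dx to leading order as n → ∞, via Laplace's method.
I(n) ~ (sqrt(2π·n) / 10) · (n/(10e))^(n)

Write the integrand as exp(n ln x − 10x) and set f(x) = n ln x − 10x. Then f'(x) = n/x − 10 = 0 at x* = n/10, and f''(x*) = −n/x*^2 = −10^2/(n). Laplace's method (interior maximum) gives
  I(n) ~ e^(f(x*)) · sqrt(2π / |f''(x*)|)
        = exp(n ln(n/10) − n) · sqrt(2π · n / 10^2)
        = (n/10)^(n) e^(−n) · sqrt(2π·n) / 10
        = (sqrt(2π·n) / 10) · (n/(10e))^(n).
This matches Γ(n+1)/10^(n+1) with Stirling applied to Γ.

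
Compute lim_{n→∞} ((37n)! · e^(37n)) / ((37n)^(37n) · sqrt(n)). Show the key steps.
lim = sqrt(2π·37)

Stirling: (37n)! ~ sqrt(2π·37n) · (37n/e)^(37n). Hence
  (37n)! · e^(37n) / (37n)^(37n) ~ sqrt(2π·37n).
Dividing by sqrt(n): sqrt(2π·37n) / sqrt(n) = sqrt(2π·37) · n^((1−1)/2), so the limit is sqrt(2π·37).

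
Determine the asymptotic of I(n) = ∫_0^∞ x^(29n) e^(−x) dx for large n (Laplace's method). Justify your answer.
I(n) ~ sqrt(2π·29n) · (29n/e)^(29n)

Write the integrand as exp(29n ln x − x) and set f(x) = 29n ln x − x. Then f'(x) = 29n/x − 1 = 0 at x* = 29n, and f''(x*) = −29n/x*^2 = −1/(29n). Laplace's method (interior maximum) gives
  I(n) ~ e^(f(x*)) · sqrt(2π / |f''(x*)|)
        = exp(29n ln(29n) − 29n) · sqrt(2π · 29n)
        = (29n)^(29n) e^(−29n) · sqrt(2π·29n)
        = sqrt(2π·29n) · (29n/e)^(29n).
This matches Γ(29n+1) with Stirling applied to Γ.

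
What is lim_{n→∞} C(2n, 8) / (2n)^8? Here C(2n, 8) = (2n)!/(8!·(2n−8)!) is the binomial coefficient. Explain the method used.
lim = 1/8! = 1/40320

With N = 2n → ∞: C(N, 8) / N^8 = [N(N−1)…(N−7)] / (8! · N^8) = (1/8!) · 1 · (1 − 1/(2n)) · … · (1 − 7/(2n)). Each factor → 1 as N → ∞, so the limit is 1/8! = 1/40320.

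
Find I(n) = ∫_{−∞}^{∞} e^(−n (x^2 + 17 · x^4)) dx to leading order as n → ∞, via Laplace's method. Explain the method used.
I(n) ~ sqrt(π/n)

φ(x) = x^2 + 17 · x^4 has its unique global minimum at x* = 0 (since φ'(x) = 2x + 68x^3 = 0 only at x = 0 for real x with both coefficients positive, and φ → ∞ as |x| → ∞). At x* = 0, φ(0) = 0 and φ''(0) = 2. Laplace's method then gives
  I(n) ~ sqrt(2π / (n · φ''(0))) · e^(−n φ(0)) = sqrt(2π / (2n)) = sqrt(π/n).
The 17 · x^4 term contributes only at subleading order (an O(1/n) relative correction).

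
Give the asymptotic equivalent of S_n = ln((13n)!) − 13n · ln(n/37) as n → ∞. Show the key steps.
S_n ~ 13n · (ln 481 − 1) + O(ln n)

Stirling: ln((13n)!) = 13n ln(13n) − 13n + O(ln n).
  S_n = 13n ln(13n) − 13n − 13n ln(n/37) + O(ln n)
      = 13n ln(13n) − 13n ln n + 13n ln 37 − 13n + O(ln n)
      = 13n ln 13 + 13n ln 37 − 13n + O(ln n)
      = 13n (ln 481 − 1) + O(ln n).
Numerically ln(481) − 1 ≈ 5.1759.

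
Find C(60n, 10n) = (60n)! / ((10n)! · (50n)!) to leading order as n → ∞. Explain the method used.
C(60n, 10n) ~ (46656/3125)^(10n) · sqrt(3/(5π·10n))

Write N = 10n. Apply Stirling to each factorial:
  (6N)! ~ sqrt(2π·6N) · (6N/e)^(6N),
  N! ~ sqrt(2π N) · (N/e)^N,
  (5N)! ~ sqrt(2π·5N) · (5N/e)^(5N).
The exponential factors combine to (6N)^(6N) / (N^N · (5N)^(5N)) = 6^(6N)/5^(5N) = (6^6/5^5)^N = (46656/3125)^N.
The square-root prefactors combine to sqrt(2π·6N) / (sqrt(2π N)·sqrt(2π·5N)) = sqrt(6 / (2π·5·N)) = sqrt(3/(5π·10n)).
Substituting N = 10n: C(60n, 10n) ~ (46656/3125)^(10n) · sqrt(3/(5π·10n)).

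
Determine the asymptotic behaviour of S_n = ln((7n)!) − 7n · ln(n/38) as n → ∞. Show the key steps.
S_n ~ 7n · (ln 266 − 1) + O(ln n)

Stirling: ln((7n)!) = 7n ln(7n) − 7n + O(ln n).
  S_n = 7n ln(7n) − 7n − 7n ln(n/38) + O(ln n)
      = 7n ln(7n) − 7n ln n + 7n ln 38 − 7n + O(ln n)
      = 7n ln 7 + 7n ln 38 − 7n + O(ln n)
      = 7n (ln 266 − 1) + O(ln n).
Numerically ln(266) − 1 ≈ 4.5835.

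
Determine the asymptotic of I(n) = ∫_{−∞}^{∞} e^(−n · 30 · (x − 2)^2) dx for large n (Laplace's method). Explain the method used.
I(n) = sqrt(π/(30n))

Here φ(x) = 30 · (x − 2)^2 has its unique minimum at x* = 2 with φ(x*) = 0 and φ''(x*) = 60. Laplace's method gives
  I(n) ~ e^(−n φ(x*)) · sqrt(2π / (n · φ''(x*))) = sqrt(2π / (60n)) = sqrt(π/(30n)).
This is exact: substituting u = (x − 2)·sqrt(30n) gives I(n) = (1/sqrt(30n)) ∫_{−∞}^{∞} e^(−u^2) du = sqrt(π/(30n)).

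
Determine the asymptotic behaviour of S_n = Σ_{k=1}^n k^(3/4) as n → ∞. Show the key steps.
S_n ~ (4/7) · n^(7/4)

Integral comparison: Σ_{k=1}^n k^(3/4) = ∫_0^n x^(3/4) dx + O(n^(3/4)). The integral is n^(1 + 3/4) / (1 + 3/4) = n^((3+4)/4) / ((3+4)/4) = (4/7) · n^(7/4).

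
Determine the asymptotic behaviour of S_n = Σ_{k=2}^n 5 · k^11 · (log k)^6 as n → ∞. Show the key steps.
S_n ~ 5 · n^12 · (log n)^6 / 12

By integral comparison, S_n = ∫_1^n 5 · x^11 · (log x)^6 dx + O(n^11 · (log n)^6). For the integral, the leading term of ∫_1^n x^11 (log x)^6 dx is n^12/12 · (log n)^6 (by repeated integration by parts; each step lowers the log-exponent and produces a relatively O(1/log n) correction). Hence S_n ~ 5 · n^12 · (log n)^6 / 12.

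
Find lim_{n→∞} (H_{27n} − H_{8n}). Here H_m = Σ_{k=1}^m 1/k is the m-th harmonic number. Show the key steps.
lim = ln(27/8)

Euler-Maclaurin gives H_m = ln m + γ + 1/(2m) + O(1/m^2). The γ and O(1/m) terms cancel in the difference:
  H_{27n} − H_{8n} = ln(27n) − ln(8n) + O(1/n) = ln(27/8) + O(1/n).
Hence the limit is ln(27/8).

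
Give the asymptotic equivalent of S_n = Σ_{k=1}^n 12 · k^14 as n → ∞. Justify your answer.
S_n ~ 4 · n^15 / 5

By integral comparison (Euler-Maclaurin), Σ_{k=1}^n 12 · k^14 = 12 · ∫_0^n x^14 dx + O(n^14) = 12 · n^15/15 = 4 · n^15 / 5 + O(n^14). (Equivalently, Faulhaber's formula gives the same leading term.)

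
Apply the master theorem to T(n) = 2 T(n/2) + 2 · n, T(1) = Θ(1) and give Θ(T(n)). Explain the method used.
T(n) = Θ(n log n)

log_2 2 = 1, and f(n) = 2 · n = Θ(n^(log_2 2)). This is Case 2 of the master theorem: T(n) = Θ(f(n) · log n) = Θ(n log n).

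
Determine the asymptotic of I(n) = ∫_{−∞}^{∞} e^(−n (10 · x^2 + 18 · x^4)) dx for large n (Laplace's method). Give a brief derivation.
I(n) ~ sqrt(π/(10n))

φ(x) = 10 · x^2 + 18 · x^4 has its unique global minimum at x* = 0 (since φ'(x) = 20x + 72x^3 = 0 only at x = 0 for real x with both coefficients positive, and φ → ∞ as |x| → ∞). At x* = 0, φ(0) = 0 and φ''(0) = 20. Laplace's method then gives
  I(n) ~ sqrt(2π / (n · φ''(0))) · e^(−n φ(0)) = sqrt(2π / (20n)) = sqrt(π/(10n)).
The 18 · x^4 term contributes only at subleading order (an O(1/n) relative correction).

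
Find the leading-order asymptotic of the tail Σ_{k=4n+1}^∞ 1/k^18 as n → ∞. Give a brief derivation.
Σ_{k>4n} 1/k^18 ~ 1/(17 · (4n)^17)

Compare to the integral: ∫_{4n}^∞ x^(−18) dx = [−x^(−17)/17]_{4n}^∞ = 1/((18−1)·(4n)^17). Euler-Maclaurin then gives
  Σ_{k>4n} 1/k^18 = ∫_{4n}^∞ dx/x^18 − 1/(2·(4n)^18) + O(1/(4n)^19).
(Equivalently this is ζ(18) − Σ_{k≤4n} 1/k^18.)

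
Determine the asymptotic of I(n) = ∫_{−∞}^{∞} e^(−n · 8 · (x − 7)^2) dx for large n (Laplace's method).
I(n) = sqrt(π/(8n))

Here φ(x) = 8 · (x − 7)^2 has its unique minimum at x* = 7 with φ(x*) = 0 and φ''(x*) = 16. Laplace's method gives
  I(n) ~ e^(−n φ(x*)) · sqrt(2π / (n · φ''(x*))) = sqrt(2π / (16n)) = sqrt(π/(8n)).
This is exact: substituting u = (x − 7)·sqrt(8n) gives I(n) = (1/sqrt(8n)) ∫_{−∞}^{∞} e^(−u^2) du = sqrt(π/(8n)).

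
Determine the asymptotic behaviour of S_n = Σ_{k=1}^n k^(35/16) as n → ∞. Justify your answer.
S_n ~ (16/51) · n^(51/16)

Integral comparison: Σ_{k=1}^n k^(35/16) = ∫_0^n x^(35/16) dx + O(n^(35/16)). The integral is n^(1 + 35/16) / (1 + 35/16) = n^((35+16)/16) / ((35+16)/16) = (16/51) · n^(51/16).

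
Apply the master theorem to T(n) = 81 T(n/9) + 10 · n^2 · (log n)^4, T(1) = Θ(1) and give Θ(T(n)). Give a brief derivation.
T(n) = Θ(n^2 · (log n)^5)

Here log_9 81 = 2 and f(n) = 10 · n^2 · (log n)^4 = Θ(n^(log_9 81) · (log n)^4). This is the extended Case 2 of the master theorem (f matches the critical exponent up to log factors), giving T(n) = Θ(n^(log_9 81) · (log n)^(4+1)) = Θ(n^2 · (log n)^5).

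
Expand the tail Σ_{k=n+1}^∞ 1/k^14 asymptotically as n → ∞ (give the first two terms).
Σ_{k>n} 1/k^14 = 1/(13 · n^13) − 1/(2 · n^14) + O(1/n^15)

Compare to the integral: ∫_{n}^∞ x^(−14) dx = [−x^(−13)/13]_{n}^∞ = 1/((14−1)·n^13). The Euler-Maclaurin correction adds −f(n)/2 = −1/(2·n^14). Euler-Maclaurin then gives
  Σ_{k>n} 1/k^14 = ∫_{n}^∞ dx/x^14 − 1/(2·n^14) + O(1/n^15).
(Equivalently this is ζ(14) − Σ_{k≤n} 1/k^14.)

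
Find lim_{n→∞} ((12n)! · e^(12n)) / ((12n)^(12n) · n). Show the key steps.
lim = 0

Stirling: (12n)! ~ sqrt(2π·12n) · (12n/e)^(12n). Hence
  (12n)! · e^(12n) / (12n)^(12n) ~ sqrt(2π·12n).
Dividing by n: sqrt(2π·12n) / n = sqrt(2π·12) · n^((1−2)/2), so the expression behaves like sqrt(2π·12) · n^((1−2)/2) → 0.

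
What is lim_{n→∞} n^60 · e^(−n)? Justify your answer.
lim = 0

Exponentials with base > 1 dominate every fixed polynomial: for any fixed c, n^c / e^n → 0 as n → ∞ (e.g. by the ratio test, or since e^n grows faster than any power of n). Hence n^60 · e^(−n) = n^60 / e^n → 0.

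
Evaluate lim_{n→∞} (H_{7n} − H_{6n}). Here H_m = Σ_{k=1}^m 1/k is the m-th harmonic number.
lim = ln(7/6)

Euler-Maclaurin gives H_m = ln m + γ + 1/(2m) + O(1/m^2). The γ and O(1/m) terms cancel in the difference:
  H_{7n} − H_{6n} = ln(7n) − ln(6n) + O(1/n) = ln(7/6) + O(1/n).
Hence the limit is ln(7/6).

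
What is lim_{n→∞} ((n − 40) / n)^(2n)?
lim = e^(−80)

Rewrite as (1 − 40/n)^(2n). By the standard limit (1 + x/n)^n → e^x, we have (1 − 40/n)^n → e^(−40), and raising to the 2nd power gives e^(−80).
More precisely, ln[(1 − 40/n)^(2n)] = 2n · ln(1 − 40/n) = 2n · (-40/n + O(1/n^2)) = -80 + O(1/n) → -80.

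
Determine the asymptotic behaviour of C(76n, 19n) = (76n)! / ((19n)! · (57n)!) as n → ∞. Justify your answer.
C(76n, 19n) ~ (256/27)^(19n) · sqrt(2/(3π·19n))

Write N = 19n. Apply Stirling to each factorial:
  (4N)! ~ sqrt(2π·4N) · (4N/e)^(4N),
  N! ~ sqrt(2π N) · (N/e)^N,
  (3N)! ~ sqrt(2π·3N) · (3N/e)^(3N).
The exponential factors combine to (4N)^(4N) / (N^N · (3N)^(3N)) = 4^(4N)/3^(3N) = (4^4/3^3)^N = (256/27)^N.
The square-root prefactors combine to sqrt(2π·4N) / (sqrt(2π N)·sqrt(2π·3N)) = sqrt(4 / (2π·3·N)) = sqrt(2/(3π·19n)).
Substituting N = 19n: C(76n, 19n) ~ (256/27)^(19n) · sqrt(2/(3π·19n)).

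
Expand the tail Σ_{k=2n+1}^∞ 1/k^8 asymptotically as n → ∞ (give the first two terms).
Σ_{k>2n} 1/k^8 = 1/(7 · (2n)^7) − 1/(2 · (2n)^8) + O(1/(2n)^9)

Compare to the integral: ∫_{2n}^∞ x^(−8) dx = [−x^(−7)/7]_{2n}^∞ = 1/((8−1)·(2n)^7). The Euler-Maclaurin correction adds −f(2n)/2 = −1/(2·(2n)^8). Euler-Maclaurin then gives
  Σ_{k>2n} 1/k^8 = ∫_{2n}^∞ dx/x^8 − 1/(2·(2n)^8) + O(1/(2n)^9).
(Equivalently this is ζ(8) − Σ_{k≤2n} 1/k^8.)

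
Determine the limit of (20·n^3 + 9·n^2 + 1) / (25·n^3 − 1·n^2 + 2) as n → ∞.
lim = 20/25 = 4/5

For large n the leading n^3 terms dominate both numerator and denominator. Dividing top and bottom by n^3, every other term tends to 0, leaving 20/25 = 4/5.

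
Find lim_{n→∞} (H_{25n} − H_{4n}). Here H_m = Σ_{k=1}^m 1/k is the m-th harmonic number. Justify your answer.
lim = ln(25/4)

Euler-Maclaurin gives H_m = ln m + γ + 1/(2m) + O(1/m^2). The γ and O(1/m) terms cancel in the difference:
  H_{25n} − H_{4n} = ln(25n) − ln(4n) + O(1/n) = ln(25/4) + O(1/n).
Hence the limit is ln(25/4).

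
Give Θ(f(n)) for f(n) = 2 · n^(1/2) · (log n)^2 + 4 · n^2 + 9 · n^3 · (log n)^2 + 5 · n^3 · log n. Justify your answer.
f(n) ∈ Θ(n^3 · (log n)^2)

Compare the terms by growth order. For large n, n^a · (log n)^b dominates n^a' · (log n)^b' iff a > a', or (a = a' and b > b'). Ranking the 4 terms shows the dominant one is 9 · n^3 · (log n)^2. Hence f(n) ∈ Θ(n^3 · (log n)^2).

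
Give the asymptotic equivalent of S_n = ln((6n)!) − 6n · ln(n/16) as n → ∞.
S_n ~ 6n · (ln 96 − 1) + O(ln n)

Stirling: ln((6n)!) = 6n ln(6n) − 6n + O(ln n).
  S_n = 6n ln(6n) − 6n − 6n ln(n/16) + O(ln n)
      = 6n ln(6n) − 6n ln n + 6n ln 16 − 6n + O(ln n)
      = 6n ln 6 + 6n ln 16 − 6n + O(ln n)
      = 6n (ln 96 − 1) + O(ln n).
Numerically ln(96) − 1 ≈ 3.5643.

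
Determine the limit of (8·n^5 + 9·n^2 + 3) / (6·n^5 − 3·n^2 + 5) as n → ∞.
lim = 8/6 = 4/3

For large n the leading n^5 terms dominate both numerator and denominator. Dividing top and bottom by n^5, every other term tends to 0, leaving 8/6 = 4/3.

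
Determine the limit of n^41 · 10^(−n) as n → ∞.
lim = 0

Exponentials with base > 1 dominate every fixed polynomial: for any fixed c, n^c / 10^n → 0 as n → ∞ (e.g. by the ratio test, or by writing 10^n = e^(n ln 10) and noting e^(n ln 10) / n^c → ∞). Hence n^41 · 10^(−n) = n^41 / 10^n → 0.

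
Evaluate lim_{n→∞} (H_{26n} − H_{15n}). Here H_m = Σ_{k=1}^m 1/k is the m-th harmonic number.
lim = ln(26/15)

Euler-Maclaurin gives H_m = ln m + γ + 1/(2m) + O(1/m^2). The γ and O(1/m) terms cancel in the difference:
  H_{26n} − H_{15n} = ln(26n) − ln(15n) + O(1/n) = ln(26/15) + O(1/n).
Hence the limit is ln(26/15).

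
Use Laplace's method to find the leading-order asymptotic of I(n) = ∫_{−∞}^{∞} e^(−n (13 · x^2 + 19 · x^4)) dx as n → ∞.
I(n) ~ sqrt(π/(13n))

φ(x) = 13 · x^2 + 19 · x^4 has its unique global minimum at x* = 0 (since φ'(x) = 26x + 76x^3 = 0 only at x = 0 for real x with both coefficients positive, and φ → ∞ as |x| → ∞). At x* = 0, φ(0) = 0 and φ''(0) = 26. Laplace's method then gives
  I(n) ~ sqrt(2π / (n · φ''(0))) · e^(−n φ(0)) = sqrt(2π / (26n)) = sqrt(π/(13n)).
The 19 · x^4 term contributes only at subleading order (an O(1/n) relative correction).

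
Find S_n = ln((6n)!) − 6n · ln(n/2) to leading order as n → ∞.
S_n ~ 6n · (ln 12 − 1) + O(ln n)

Stirling: ln((6n)!) = 6n ln(6n) − 6n + O(ln n).
  S_n = 6n ln(6n) − 6n − 6n ln(n/2) + O(ln n)
      = 6n ln(6n) − 6n ln n + 6n ln 2 − 6n + O(ln n)
      = 6n ln 6 + 6n ln 2 − 6n + O(ln n)
      = 6n (ln 12 − 1) + O(ln n).
Numerically ln(12) − 1 ≈ 1.4849.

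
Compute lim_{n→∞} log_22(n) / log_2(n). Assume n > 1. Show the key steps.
lim = ln(2) / ln(22) = log_22(2)

Change of base: log_22(n) = ln n / ln 22 and log_2(n) = ln n / ln 2. The ratio is (ln n / ln 22) · (ln 2 / ln n) = ln 2 / ln 22, a constant independent of n. So the limit is ln 2 / ln 22 = log_22(2).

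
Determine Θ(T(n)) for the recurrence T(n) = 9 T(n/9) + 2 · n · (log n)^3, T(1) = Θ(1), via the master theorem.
T(n) = Θ(n · (log n)^4)

Here log_9 9 = 1 and f(n) = 2 · n · (log n)^3 = Θ(n^(log_9 9) · (log n)^3). This is the extended Case 2 of the master theorem (f matches the critical exponent up to log factors), giving T(n) = Θ(n^(log_9 9) · (log n)^(3+1)) = Θ(n · (log n)^4).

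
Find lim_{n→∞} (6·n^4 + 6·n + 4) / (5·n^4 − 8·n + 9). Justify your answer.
lim = 6/5

For large n the leading n^4 terms dominate both numerator and denominator. Dividing top and bottom by n^4, every other term tends to 0, leaving 6/5.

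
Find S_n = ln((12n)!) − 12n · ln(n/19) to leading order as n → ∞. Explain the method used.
S_n ~ 12n · (ln 228 − 1) + O(ln n)

Stirling: ln((12n)!) = 12n ln(12n) − 12n + O(ln n).
  S_n = 12n ln(12n) − 12n − 12n ln(n/19) + O(ln n)
      = 12n ln(12n) − 12n ln n + 12n ln 19 − 12n + O(ln n)
      = 12n ln 12 + 12n ln 19 − 12n + O(ln n)
      = 12n (ln 228 − 1) + O(ln n).
Numerically ln(228) − 1 ≈ 4.4293.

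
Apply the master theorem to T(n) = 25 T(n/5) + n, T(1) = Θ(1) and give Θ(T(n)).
T(n) = Θ(n^2)

Master theorem: compare f(n) = n to n^(log_5 25) where log_5 25 = 2. Since 1 < log_5 25, we have f(n) = O(n^(log_5 25 − ε)) for some ε > 0 — Case 1. Hence T(n) = Θ(n^(log_5 25)) = Θ(n^2).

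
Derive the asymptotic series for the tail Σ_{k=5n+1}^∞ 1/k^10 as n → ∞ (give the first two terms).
Σ_{k>5n} 1/k^10 = 1/(9 · (5n)^9) − 1/(2 · (5n)^10) + O(1/(5n)^11)

Compare to the integral: ∫_{5n}^∞ x^(−10) dx = [−x^(−9)/9]_{5n}^∞ = 1/((10−1)·(5n)^9). The Euler-Maclaurin correction adds −f(5n)/2 = −1/(2·(5n)^10). Euler-Maclaurin then gives
  Σ_{k>5n} 1/k^10 = ∫_{5n}^∞ dx/x^10 − 1/(2·(5n)^10) + O(1/(5n)^11).
(Equivalently this is ζ(10) − Σ_{k≤5n} 1/k^10.)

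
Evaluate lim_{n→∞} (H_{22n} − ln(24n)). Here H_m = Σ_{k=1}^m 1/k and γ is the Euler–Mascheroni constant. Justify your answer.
lim = ln(11/12) + γ

By Euler-Maclaurin, H_m = ln m + γ + O(1/m). So
  H_{22n} − ln(24n) = ln(22n) + γ − ln(24n) + O(1/n)
                       = ln(22/24) + γ + O(1/n).
Hence the limit is ln(22/24) + γ (= ln(11/12)).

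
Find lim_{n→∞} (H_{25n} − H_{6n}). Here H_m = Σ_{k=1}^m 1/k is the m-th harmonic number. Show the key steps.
lim = ln(25/6)

Euler-Maclaurin gives H_m = ln m + γ + 1/(2m) + O(1/m^2). The γ and O(1/m) terms cancel in the difference:
  H_{25n} − H_{6n} = ln(25n) − ln(6n) + O(1/n) = ln(25/6) + O(1/n).
Hence the limit is ln(25/6).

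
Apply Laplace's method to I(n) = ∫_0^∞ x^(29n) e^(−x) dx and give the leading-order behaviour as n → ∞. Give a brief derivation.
I(n) ~ sqrt(2π·29n) · (29n/e)^(29n)

Write the integrand as exp(29n ln x − x) and set f(x) = 29n ln x − x. Then f'(x) = 29n/x − 1 = 0 at x* = 29n, and f''(x*) = −29n/x*^2 = −1/(29n). Laplace's method (interior maximum) gives
  I(n) ~ e^(f(x*)) · sqrt(2π / |f''(x*)|)
        = exp(29n ln(29n) − 29n) · sqrt(2π · 29n)
        = (29n)^(29n) e^(−29n) · sqrt(2π·29n)
        = sqrt(2π·29n) · (29n/e)^(29n).
This matches Γ(29n+1) with Stirling applied to Γ.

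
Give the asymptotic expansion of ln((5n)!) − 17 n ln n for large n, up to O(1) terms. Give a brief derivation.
ln((5n)!) − 17 n ln n = −12 n ln n + 5(ln 5 − 1) n + (1/2) ln(2π·5n) + O(1/n)

Stirling: ln((5n)!) = 5n ln(5n) − 5n + (1/2) ln(2π·5n) + O(1/n).
Expand 5n ln(5n) = 5n (ln n + ln 5) = 5n ln n + 5n ln 5.
Subtract 17n ln n: leading term is (5 − 17) n ln n = −12 n ln n. The next term is 5n ln 5 − 5n = 5(ln 5 − 1) n. Then the (1/2) ln(2π·5n) correction.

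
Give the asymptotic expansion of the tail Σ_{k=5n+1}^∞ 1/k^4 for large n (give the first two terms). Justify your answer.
Σ_{k>5n} 1/k^4 = 1/(3 · (5n)^3) − 1/(2 · (5n)^4) + O(1/(5n)^5)

Compare to the integral: ∫_{5n}^∞ x^(−4) dx = [−x^(−3)/3]_{5n}^∞ = 1/((4−1)·(5n)^3). The Euler-Maclaurin correction adds −f(5n)/2 = −1/(2·(5n)^4). Euler-Maclaurin then gives
  Σ_{k>5n} 1/k^4 = ∫_{5n}^∞ dx/x^4 − 1/(2·(5n)^4) + O(1/(5n)^5).
(Equivalently this is ζ(4) − Σ_{k≤5n} 1/k^4.)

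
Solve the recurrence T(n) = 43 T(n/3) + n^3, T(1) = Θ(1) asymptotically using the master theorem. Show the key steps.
T(n) = Θ(n^(log_3 43))

Master theorem: compare f(n) = n^3 to n^(log_3 43) where log_3 43 ≈ 3.424. Since 3 < log_3 43, we have f(n) = O(n^(log_3 43 − ε)) for some ε > 0 — Case 1. Hence T(n) = Θ(n^(log_3 43)).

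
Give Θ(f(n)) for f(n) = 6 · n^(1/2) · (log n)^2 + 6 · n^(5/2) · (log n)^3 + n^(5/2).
f(n) ∈ Θ(n^(5/2) · (log n)^3)

Compare the terms by growth order. For large n, n^a · (log n)^b dominates n^a' · (log n)^b' iff a > a', or (a = a' and b > b'). Ranking the 3 terms shows the dominant one is 6 · n^(5/2) · (log n)^3. Hence f(n) ∈ Θ(n^(5/2) · (log n)^3).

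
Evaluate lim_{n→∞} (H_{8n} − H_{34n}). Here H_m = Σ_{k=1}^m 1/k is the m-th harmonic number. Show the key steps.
lim = ln(8/34) = ln(4/17)

Euler-Maclaurin gives H_m = ln m + γ + 1/(2m) + O(1/m^2). The γ and O(1/m) terms cancel in the difference:
  H_{8n} − H_{34n} = ln(8n) − ln(34n) + O(1/n) = ln(8/34) + O(1/n).
Hence the limit is ln(8/34) = ln(4/17).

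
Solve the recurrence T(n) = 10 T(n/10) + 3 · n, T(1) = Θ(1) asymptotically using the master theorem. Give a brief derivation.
T(n) = Θ(n log n)

log_10 10 = 1, and f(n) = 3 · n = Θ(n^(log_10 10)). This is Case 2 of the master theorem: T(n) = Θ(f(n) · log n) = Θ(n log n).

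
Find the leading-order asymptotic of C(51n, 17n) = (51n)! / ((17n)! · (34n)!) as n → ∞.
C(51n, 17n) ~ (27/4)^(17n) · sqrt(3/(4π·17n))

Write N = 17n. Apply Stirling to each factorial:
  (3N)! ~ sqrt(2π·3N) · (3N/e)^(3N),
  N! ~ sqrt(2π N) · (N/e)^N,
  (2N)! ~ sqrt(2π·2N) · (2N/e)^(2N).
The exponential factors combine to (3N)^(3N) / (N^N · (2N)^(2N)) = 3^(3N)/2^(2N) = (3^3/2^2)^N = (27/4)^N.
The square-root prefactors combine to sqrt(2π·3N) / (sqrt(2π N)·sqrt(2π·2N)) = sqrt(3 / (2π·2·N)) = sqrt(3/(4π·17n)).
Substituting N = 17n: C(51n, 17n) ~ (27/4)^(17n) · sqrt(3/(4π·17n)).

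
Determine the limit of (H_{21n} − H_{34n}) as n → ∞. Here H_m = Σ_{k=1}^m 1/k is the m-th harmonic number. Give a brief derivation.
lim = ln(21/34)

Euler-Maclaurin gives H_m = ln m + γ + 1/(2m) + O(1/m^2). The γ and O(1/m) terms cancel in the difference:
  H_{21n} − H_{34n} = ln(21n) − ln(34n) + O(1/n) = ln(21/34) + O(1/n).
Hence the limit is ln(21/34).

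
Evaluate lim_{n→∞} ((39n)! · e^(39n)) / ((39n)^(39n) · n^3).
lim = 0

Stirling: (39n)! ~ sqrt(2π·39n) · (39n/e)^(39n). Hence
  (39n)! · e^(39n) / (39n)^(39n) ~ sqrt(2π·39n).
Dividing by n^3: sqrt(2π·39n) / n^3 = sqrt(2π·39) · n^((1−6)/2), so the expression behaves like sqrt(2π·39) · n^((1−6)/2) → 0.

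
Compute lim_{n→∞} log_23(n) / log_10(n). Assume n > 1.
lim = ln(10) / ln(23) = log_23(10)

Change of base: log_23(n) = ln n / ln 23 and log_10(n) = ln n / ln 10. The ratio is (ln n / ln 23) · (ln 10 / ln n) = ln 10 / ln 23, a constant independent of n. So the limit is ln 10 / ln 23 = log_23(10).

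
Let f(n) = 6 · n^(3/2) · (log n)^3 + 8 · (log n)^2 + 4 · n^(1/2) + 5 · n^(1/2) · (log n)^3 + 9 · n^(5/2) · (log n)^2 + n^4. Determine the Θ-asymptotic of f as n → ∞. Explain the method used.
f(n) ∈ Θ(n^4)

Compare the terms by growth order. For large n, n^a · (log n)^b dominates n^a' · (log n)^b' iff a > a', or (a = a' and b > b'). Ranking the 6 terms shows the dominant one is n^4. Hence f(n) ∈ Θ(n^4).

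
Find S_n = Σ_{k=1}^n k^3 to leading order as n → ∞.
S_n ~ n^4 / 4

By integral comparison (Euler-Maclaurin), Σ_{k=1}^n k^3 = ∫_0^n x^3 dx + O(n^3) = n^4/4 + O(n^3). (Equivalently, Faulhaber's formula gives the same leading term.)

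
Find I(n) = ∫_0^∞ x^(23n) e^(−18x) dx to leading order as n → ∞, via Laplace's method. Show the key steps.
I(n) ~ (sqrt(2π·23n) / 18) · (23n/(18e))^(23n)

Write the integrand as exp(23n ln x − 18x) and set f(x) = 23n ln x − 18x. Then f'(x) = 23n/x − 18 = 0 at x* = 23n/18, and f''(x*) = −23n/x*^2 = −18^2/(23n). Laplace's method (interior maximum) gives
  I(n) ~ e^(f(x*)) · sqrt(2π / |f''(x*)|)
        = exp(23n ln(23n/18) − 23n) · sqrt(2π · 23n / 18^2)
        = (23n/18)^(23n) e^(−23n) · sqrt(2π·23n) / 18
        = (sqrt(2π·23n) / 18) · (23n/(18e))^(23n).
This matches Γ(23n+1)/18^(23n+1) with Stirling applied to Γ.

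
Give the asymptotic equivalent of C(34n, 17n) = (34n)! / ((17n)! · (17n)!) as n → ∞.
C(34n, 17n) ~ (4)^(17n) · sqrt(1/(π·17n))

Write N = 17n. Apply Stirling to each factorial:
  (2N)! ~ sqrt(2π·2N) · (2N/e)^(2N),
  N! ~ sqrt(2π N) · (N/e)^N,
  (1N)! ~ sqrt(2π·1N) · (1N/e)^(1N).
The exponential factors combine to (2N)^(2N) / (N^N · (1N)^(1N)) = 2^(2N)/1^(1N) = (2^2/1^1)^N = (4)^N.
The square-root prefactors combine to sqrt(2π·2N) / (sqrt(2π N)·sqrt(2π·1N)) = sqrt(2 / (2π·1·N)) = sqrt(1/(π·17n)).
Substituting N = 17n: C(34n, 17n) ~ (4)^(17n) · sqrt(1/(π·17n)).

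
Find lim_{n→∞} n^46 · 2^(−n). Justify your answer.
lim = 0

Exponentials with base > 1 dominate every fixed polynomial: for any fixed c, n^c / 2^n → 0 as n → ∞ (e.g. by the ratio test, or by writing 2^n = e^(n ln 2) and noting e^(n ln 2) / n^c → ∞). Hence n^46 · 2^(−n) = n^46 / 2^n → 0.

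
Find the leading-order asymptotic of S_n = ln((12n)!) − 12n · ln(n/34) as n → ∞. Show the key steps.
S_n ~ 12n · (ln 408 − 1) + O(ln n)

Stirling: ln((12n)!) = 12n ln(12n) − 12n + O(ln n).
  S_n = 12n ln(12n) − 12n − 12n ln(n/34) + O(ln n)
      = 12n ln(12n) − 12n ln n + 12n ln 34 − 12n + O(ln n)
      = 12n ln 12 + 12n ln 34 − 12n + O(ln n)
      = 12n (ln 408 − 1) + O(ln n).
Numerically ln(408) − 1 ≈ 5.0113.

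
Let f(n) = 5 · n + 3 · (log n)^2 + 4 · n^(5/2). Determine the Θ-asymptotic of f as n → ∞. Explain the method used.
f(n) ∈ Θ(n^(5/2))

Compare the terms by growth order. For large n, n^a · (log n)^b dominates n^a' · (log n)^b' iff a > a', or (a = a' and b > b'). Ranking the 3 terms shows the dominant one is 4 · n^(5/2). Hence f(n) ∈ Θ(n^(5/2)).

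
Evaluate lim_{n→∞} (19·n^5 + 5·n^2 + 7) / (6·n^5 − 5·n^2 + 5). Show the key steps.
lim = 19/6

For large n the leading n^5 terms dominate both numerator and denominator. Dividing top and bottom by n^5, every other term tends to 0, leaving 19/6.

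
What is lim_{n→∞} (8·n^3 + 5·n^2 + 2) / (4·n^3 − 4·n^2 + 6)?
lim = 8/4 = 2

For large n the leading n^3 terms dominate both numerator and denominator. Dividing top and bottom by n^3, every other term tends to 0, leaving 8/4 = 2.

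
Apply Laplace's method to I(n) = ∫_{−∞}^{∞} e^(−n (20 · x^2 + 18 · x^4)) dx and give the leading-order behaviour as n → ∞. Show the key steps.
I(n) ~ sqrt(π/(20n))

φ(x) = 20 · x^2 + 18 · x^4 has its unique global minimum at x* = 0 (since φ'(x) = 40x + 72x^3 = 0 only at x = 0 for real x with both coefficients positive, and φ → ∞ as |x| → ∞). At x* = 0, φ(0) = 0 and φ''(0) = 40. Laplace's method then gives
  I(n) ~ sqrt(2π / (n · φ''(0))) · e^(−n φ(0)) = sqrt(2π / (40n)) = sqrt(π/(20n)).
The 18 · x^4 term contributes only at subleading order (an O(1/n) relative correction).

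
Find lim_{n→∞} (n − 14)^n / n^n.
lim = e^(−14)

Rewrite as (1 − 14/n)^(n). By the standard limit (1 + x/n)^n → e^x, we have (1 − 14/n)^n → e^(−14), and raising to the 1st power gives e^(−14).
More precisely, ln[(1 − 14/n)^(n)] = n · ln(1 − 14/n) = n · (-14/n + O(1/n^2)) = -14 + O(1/n) → -14.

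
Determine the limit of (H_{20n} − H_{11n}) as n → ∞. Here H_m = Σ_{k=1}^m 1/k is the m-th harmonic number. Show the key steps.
lim = ln(20/11)

Euler-Maclaurin gives H_m = ln m + γ + 1/(2m) + O(1/m^2). The γ and O(1/m) terms cancel in the difference:
  H_{20n} − H_{11n} = ln(20n) − ln(11n) + O(1/n) = ln(20/11) + O(1/n).
Hence the limit is ln(20/11).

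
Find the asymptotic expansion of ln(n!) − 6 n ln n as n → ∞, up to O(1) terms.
ln(n!) − 6 n ln n = −5 n ln n − n + (1/2) ln(2π n) + O(1/n)

Stirling: ln((n)!) = n ln(n) − n + (1/2) ln(2π·n) + O(1/n).
Here n ln(n) = n ln n.
Subtract 6n ln n: leading term is (1 − 6) n ln n = −5 n ln n. The next term is −n. Then the (1/2) ln(2π·n) correction.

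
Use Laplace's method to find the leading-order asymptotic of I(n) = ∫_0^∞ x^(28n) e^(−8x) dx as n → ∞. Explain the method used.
I(n) ~ (sqrt(2π·28n) / 8) · (28n/(8e))^(28n)

Write the integrand as exp(28n ln x − 8x) and set f(x) = 28n ln x − 8x. Then f'(x) = 28n/x − 8 = 0 at x* = 28n/8, and f''(x*) = −28n/x*^2 = −8^2/(28n). Laplace's method (interior maximum) gives
  I(n) ~ e^(f(x*)) · sqrt(2π / |f''(x*)|)
        = exp(28n ln(28n/8) − 28n) · sqrt(2π · 28n / 8^2)
        = (28n/8)^(28n) e^(−28n) · sqrt(2π·28n) / 8
        = (sqrt(2π·28n) / 8) · (28n/(8e))^(28n).
This matches Γ(28n+1)/8^(28n+1) with Stirling applied to Γ.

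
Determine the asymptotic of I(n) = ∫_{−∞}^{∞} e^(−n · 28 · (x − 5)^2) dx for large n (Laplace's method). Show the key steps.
I(n) = sqrt(π/(28n))

Here φ(x) = 28 · (x − 5)^2 has its unique minimum at x* = 5 with φ(x*) = 0 and φ''(x*) = 56. Laplace's method gives
  I(n) ~ e^(−n φ(x*)) · sqrt(2π / (n · φ''(x*))) = sqrt(2π / (56n)) = sqrt(π/(28n)).
This is exact: substituting u = (x − 5)·sqrt(28n) gives I(n) = (1/sqrt(28n)) ∫_{−∞}^{∞} e^(−u^2) du = sqrt(π/(28n)).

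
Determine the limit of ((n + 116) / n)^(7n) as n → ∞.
lim = e^812

Rewrite as (1 + 116/n)^(7n). By the standard limit (1 + x/n)^n → e^x, we have (1 + 116/n)^n → e^116, and raising to the 7th power gives e^812.
More precisely, ln[(1 + 116/n)^(7n)] = 7n · ln(1 + 116/n) = 7n · (116/n + O(1/n^2)) = 812 + O(1/n) → 812.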